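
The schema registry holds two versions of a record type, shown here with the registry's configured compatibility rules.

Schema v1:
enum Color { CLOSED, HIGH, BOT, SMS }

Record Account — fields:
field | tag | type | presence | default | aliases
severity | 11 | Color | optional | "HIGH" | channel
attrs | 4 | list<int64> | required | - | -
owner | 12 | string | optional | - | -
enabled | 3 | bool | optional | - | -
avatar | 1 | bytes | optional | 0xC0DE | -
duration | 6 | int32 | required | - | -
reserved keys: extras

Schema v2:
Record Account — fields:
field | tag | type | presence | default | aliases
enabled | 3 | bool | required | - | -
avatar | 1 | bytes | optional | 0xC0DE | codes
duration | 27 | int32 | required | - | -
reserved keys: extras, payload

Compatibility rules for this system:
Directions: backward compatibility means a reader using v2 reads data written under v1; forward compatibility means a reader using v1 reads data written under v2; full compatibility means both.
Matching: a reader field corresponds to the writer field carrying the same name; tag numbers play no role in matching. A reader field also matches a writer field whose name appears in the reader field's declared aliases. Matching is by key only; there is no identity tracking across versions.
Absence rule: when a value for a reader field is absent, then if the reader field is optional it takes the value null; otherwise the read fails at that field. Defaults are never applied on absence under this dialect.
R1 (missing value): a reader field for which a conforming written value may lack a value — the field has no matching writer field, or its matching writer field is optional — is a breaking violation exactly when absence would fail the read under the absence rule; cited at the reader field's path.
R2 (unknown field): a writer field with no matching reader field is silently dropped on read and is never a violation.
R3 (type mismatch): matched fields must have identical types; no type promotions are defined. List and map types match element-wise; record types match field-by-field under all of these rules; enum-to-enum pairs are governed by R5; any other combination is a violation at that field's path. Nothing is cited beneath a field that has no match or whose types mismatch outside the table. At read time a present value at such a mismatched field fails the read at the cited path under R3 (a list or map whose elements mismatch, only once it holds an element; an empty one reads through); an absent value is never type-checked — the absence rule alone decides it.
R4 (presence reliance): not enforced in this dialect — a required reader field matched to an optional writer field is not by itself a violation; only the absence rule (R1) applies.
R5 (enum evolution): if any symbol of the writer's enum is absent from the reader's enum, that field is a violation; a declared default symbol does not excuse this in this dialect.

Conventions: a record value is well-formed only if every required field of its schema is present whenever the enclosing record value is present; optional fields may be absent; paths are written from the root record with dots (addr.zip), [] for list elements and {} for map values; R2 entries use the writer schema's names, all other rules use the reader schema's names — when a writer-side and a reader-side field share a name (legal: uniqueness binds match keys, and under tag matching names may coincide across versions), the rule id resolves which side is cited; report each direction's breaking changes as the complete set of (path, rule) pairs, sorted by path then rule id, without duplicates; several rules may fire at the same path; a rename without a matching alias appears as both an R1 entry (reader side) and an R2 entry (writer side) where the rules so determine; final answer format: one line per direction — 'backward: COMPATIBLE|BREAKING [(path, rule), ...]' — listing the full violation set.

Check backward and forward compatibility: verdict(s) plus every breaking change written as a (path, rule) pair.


backward: BREAKING [(enabled, R1)]; forward: BREAKING [(attrs, R1)]

the writer's type comes first in each Account pair
checking backward for Account: reader v2 against writer v1:
  writer optional, bool -> bool: reader enabled maps from writer enabled
  writer optional, bytes -> bytes: reader avatar maps from writer avatar
  writer required, int32 -> int32: reader duration maps from writer duration
  writer field severity has no reader counterpart
  writer field attrs has no reader counterpart
  writer field owner has no reader counterpart
  violation R1 at enabled
  => backward: BREAKING (1)
checking forward for Account: reader v1 against writer v2:
  severity: no writer match
  attrs: no writer match
  owner: no writer match
  writer required, bool -> bool: reader enabled maps from writer enabled
  writer optional, bytes -> bytes: reader avatar maps from writer avatar
  writer required, int32 -> int32: reader duration maps from writer duration
  violation R1 at attrs
  => forward: BREAKING (1)


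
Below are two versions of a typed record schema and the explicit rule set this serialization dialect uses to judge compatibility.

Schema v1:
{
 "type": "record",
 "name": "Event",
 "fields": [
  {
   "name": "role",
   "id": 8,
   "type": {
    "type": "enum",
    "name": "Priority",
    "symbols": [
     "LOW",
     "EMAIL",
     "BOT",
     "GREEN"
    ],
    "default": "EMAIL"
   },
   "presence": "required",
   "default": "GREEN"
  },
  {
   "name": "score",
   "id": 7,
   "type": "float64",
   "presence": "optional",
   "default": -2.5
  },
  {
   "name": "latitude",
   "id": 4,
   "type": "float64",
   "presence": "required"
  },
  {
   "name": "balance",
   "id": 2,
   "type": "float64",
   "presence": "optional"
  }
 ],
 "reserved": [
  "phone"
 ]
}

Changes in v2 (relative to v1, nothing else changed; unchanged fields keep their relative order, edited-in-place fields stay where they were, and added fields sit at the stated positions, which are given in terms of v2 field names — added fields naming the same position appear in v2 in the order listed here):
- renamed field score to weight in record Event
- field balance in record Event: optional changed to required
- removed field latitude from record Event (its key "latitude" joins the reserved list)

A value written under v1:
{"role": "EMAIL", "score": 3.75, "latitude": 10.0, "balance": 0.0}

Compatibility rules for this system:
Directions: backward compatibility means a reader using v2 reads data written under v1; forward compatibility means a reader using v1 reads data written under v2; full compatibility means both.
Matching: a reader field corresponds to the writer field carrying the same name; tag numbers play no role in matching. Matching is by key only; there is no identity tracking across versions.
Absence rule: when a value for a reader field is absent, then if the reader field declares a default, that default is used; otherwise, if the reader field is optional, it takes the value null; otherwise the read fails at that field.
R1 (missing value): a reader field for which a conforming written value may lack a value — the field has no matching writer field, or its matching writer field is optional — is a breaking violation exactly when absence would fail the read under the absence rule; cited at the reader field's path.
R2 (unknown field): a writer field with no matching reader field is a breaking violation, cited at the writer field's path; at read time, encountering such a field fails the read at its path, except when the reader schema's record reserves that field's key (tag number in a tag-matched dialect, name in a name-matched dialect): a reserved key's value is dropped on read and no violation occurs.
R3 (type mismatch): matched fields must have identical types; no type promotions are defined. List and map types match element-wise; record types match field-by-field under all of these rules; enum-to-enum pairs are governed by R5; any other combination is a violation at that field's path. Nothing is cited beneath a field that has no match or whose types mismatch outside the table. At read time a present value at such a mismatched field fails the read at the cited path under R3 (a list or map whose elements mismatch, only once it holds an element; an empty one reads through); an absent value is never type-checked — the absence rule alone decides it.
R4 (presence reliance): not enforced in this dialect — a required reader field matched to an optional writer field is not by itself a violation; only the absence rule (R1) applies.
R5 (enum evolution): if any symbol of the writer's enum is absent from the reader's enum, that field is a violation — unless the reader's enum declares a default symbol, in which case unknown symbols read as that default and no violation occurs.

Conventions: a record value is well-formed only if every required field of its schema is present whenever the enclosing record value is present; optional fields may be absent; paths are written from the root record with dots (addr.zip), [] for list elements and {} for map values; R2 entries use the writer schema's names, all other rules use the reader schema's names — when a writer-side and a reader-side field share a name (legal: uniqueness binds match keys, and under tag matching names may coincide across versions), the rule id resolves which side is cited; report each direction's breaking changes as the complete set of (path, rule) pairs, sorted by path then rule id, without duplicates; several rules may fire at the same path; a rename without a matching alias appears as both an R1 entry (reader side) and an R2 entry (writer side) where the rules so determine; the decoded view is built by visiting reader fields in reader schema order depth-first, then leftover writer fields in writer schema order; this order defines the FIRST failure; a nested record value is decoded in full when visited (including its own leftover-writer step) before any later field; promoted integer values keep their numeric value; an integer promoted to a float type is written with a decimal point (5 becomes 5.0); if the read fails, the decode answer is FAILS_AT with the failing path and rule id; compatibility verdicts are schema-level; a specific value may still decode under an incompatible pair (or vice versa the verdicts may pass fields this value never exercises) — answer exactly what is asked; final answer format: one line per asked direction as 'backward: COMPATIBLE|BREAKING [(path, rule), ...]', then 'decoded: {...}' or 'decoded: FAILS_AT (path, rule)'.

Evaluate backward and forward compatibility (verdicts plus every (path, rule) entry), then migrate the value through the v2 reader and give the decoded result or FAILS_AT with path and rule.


backward: BREAKING [(balance, R1), (score, R2)]; forward: BREAKING [(latitude, R1), (weight, R2)]; decoded: FAILS_AT (score, R2)

each type pair in Event: writer, then reader
backward pass over Event, reader schema v2, writer schema v1:
  role: Priority -> Priority, writer required; from role
  weight has no writer counterpart
  balance: float64 -> float64, writer optional; from balance
  writer field score has no reader counterpart
  writer field latitude has no reader counterpart
  breaking: (balance, R1)
  breaking: (score, R2)
  => backward: BREAKING (2)
forward pass over Event, reader schema v1, writer schema v2:
  role: Priority -> Priority, writer required; from role
  score has no writer counterpart
  latitude has no writer counterpart
  balance: float64 -> float64, writer required; from balance
  writer field weight has no reader counterpart
  breaking: (latitude, R1)
  breaking: (weight, R2)
  => forward: BREAKING (2)
decode walk for Event under reader schema v2:
  role := "EMAIL"
  weight := -2.5 (absent -> default)
  balance := 0.0
  read fails at score under R2 (unknown field)
  => FAILS_AT (score, R2)


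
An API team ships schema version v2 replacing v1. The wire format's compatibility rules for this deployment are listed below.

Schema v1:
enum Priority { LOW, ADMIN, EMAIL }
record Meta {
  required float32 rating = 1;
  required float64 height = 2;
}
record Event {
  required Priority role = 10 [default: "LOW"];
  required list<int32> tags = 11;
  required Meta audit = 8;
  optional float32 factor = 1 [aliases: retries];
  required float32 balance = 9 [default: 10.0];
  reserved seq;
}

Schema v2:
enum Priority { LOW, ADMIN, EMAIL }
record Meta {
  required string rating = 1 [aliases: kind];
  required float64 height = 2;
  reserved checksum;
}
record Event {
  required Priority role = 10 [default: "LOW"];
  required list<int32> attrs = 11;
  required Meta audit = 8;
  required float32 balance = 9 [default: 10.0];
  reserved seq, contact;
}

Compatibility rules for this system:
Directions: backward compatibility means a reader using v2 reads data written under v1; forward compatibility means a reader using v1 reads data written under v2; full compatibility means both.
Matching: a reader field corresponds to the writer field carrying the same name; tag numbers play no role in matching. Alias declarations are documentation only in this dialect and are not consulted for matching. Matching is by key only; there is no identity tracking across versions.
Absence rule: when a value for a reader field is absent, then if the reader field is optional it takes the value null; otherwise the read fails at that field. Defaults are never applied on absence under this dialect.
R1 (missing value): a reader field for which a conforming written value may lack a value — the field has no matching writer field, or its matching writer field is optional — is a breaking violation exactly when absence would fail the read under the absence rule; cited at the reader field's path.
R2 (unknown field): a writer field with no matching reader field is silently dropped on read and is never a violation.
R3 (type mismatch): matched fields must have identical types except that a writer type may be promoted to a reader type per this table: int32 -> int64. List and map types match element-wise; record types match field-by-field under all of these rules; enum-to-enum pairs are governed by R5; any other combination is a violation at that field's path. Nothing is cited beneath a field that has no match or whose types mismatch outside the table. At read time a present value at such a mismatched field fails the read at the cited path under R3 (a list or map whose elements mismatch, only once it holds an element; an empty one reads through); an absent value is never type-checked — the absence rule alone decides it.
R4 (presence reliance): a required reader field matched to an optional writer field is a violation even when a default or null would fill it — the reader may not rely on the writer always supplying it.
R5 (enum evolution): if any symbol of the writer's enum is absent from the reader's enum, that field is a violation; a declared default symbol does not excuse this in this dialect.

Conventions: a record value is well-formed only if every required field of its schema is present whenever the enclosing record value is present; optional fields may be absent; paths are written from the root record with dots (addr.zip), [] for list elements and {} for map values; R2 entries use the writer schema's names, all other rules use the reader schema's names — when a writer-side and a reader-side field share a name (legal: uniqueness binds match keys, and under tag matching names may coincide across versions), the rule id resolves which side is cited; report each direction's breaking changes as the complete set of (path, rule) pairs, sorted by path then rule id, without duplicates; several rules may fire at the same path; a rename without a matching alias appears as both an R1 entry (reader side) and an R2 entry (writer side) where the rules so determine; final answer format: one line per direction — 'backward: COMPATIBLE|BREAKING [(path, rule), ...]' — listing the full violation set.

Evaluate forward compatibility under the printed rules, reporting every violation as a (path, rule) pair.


the writer's type comes first in each Event pair
forward analysis of Event with v1 as reader and v2 as writer:
  role: Priority -> Priority, writer required; from role
  tags: no writer match
  audit: Meta -> Meta, writer required; from audit
  factor: no writer match
  balance: float32 -> float32, writer required; from balance
  writer attrs: unknown to reader
  audit.rating: string -> float32, writer required; from audit.rating
  audit.height: float64 -> float64, writer required; from audit.height
  violation R3 at audit.rating
  violation R1 at tags
  forward on Event therefore BREAKING (2)
the other Event changes do not affect what is asked:
  removed field factor from record Event -> fires no rule on Event, leaving the asked answer as it is

forward: BREAKING [(audit.rating, R3), (tags, R1)]


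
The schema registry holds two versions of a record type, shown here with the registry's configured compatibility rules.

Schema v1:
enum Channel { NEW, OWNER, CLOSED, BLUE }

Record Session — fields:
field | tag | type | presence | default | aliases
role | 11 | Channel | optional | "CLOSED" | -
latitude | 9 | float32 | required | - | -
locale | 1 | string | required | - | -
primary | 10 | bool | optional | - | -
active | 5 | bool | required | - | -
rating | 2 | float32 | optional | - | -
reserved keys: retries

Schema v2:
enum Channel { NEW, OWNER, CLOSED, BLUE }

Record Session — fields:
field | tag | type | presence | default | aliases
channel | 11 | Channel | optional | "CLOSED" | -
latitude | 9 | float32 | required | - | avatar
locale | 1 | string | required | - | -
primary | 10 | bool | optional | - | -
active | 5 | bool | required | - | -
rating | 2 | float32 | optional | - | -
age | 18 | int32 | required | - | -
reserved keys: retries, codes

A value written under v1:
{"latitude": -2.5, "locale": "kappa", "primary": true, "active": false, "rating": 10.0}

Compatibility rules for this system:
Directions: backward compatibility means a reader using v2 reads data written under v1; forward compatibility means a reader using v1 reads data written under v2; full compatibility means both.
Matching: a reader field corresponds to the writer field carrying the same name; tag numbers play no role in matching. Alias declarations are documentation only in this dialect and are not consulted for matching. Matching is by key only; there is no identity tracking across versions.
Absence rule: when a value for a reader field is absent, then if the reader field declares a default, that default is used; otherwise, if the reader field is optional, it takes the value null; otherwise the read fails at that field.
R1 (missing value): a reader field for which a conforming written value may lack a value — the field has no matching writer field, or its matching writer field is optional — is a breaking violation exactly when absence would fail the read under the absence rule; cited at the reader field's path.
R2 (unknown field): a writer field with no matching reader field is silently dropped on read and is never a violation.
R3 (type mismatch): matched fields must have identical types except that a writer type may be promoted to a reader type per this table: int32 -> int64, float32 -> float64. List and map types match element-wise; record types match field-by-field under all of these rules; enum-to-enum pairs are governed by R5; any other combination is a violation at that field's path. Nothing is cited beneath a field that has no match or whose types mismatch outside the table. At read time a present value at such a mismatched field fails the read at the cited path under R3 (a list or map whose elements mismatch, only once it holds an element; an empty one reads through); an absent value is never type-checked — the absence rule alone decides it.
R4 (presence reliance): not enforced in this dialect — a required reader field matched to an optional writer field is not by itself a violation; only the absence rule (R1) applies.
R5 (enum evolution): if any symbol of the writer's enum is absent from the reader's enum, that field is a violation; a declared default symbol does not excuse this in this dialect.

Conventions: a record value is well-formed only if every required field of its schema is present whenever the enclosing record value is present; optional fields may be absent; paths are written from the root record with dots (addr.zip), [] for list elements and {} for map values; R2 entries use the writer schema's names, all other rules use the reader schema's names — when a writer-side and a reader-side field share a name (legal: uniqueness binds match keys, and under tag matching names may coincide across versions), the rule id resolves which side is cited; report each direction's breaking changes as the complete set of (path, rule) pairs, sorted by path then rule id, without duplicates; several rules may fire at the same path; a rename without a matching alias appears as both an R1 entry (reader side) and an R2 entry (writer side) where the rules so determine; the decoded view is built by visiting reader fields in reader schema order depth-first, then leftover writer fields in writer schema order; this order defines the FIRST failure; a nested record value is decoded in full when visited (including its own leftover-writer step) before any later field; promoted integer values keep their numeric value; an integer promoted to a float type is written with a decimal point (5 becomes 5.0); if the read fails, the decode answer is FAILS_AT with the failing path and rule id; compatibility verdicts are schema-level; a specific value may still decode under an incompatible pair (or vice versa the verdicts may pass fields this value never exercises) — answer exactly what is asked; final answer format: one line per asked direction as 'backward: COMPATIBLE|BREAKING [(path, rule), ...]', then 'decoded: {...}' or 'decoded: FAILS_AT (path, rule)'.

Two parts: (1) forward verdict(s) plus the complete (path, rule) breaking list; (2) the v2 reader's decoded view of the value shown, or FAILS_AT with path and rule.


forward: COMPATIBLE []; decoded: FAILS_AT (age, R1)

the writer's type comes first in each Session pair
forward pass over Session, reader schema v1, writer schema v2:
  role: no writer match
  latitude <- latitude (float32 -> float32, writer required)
  locale <- locale (string -> string, writer required)
  primary <- primary (bool -> bool, writer optional)
  active <- active (bool -> bool, writer required)
  rating <- rating (float32 -> float32, writer optional)
  leftover writer field: channel
  leftover writer field: age
  => forward verdict for Session: COMPATIBLE, no violations
decode walk for Session under reader schema v2:
  channel := "CLOSED" (missing; default applied)
  latitude := -2.5
  locale := "kappa"
  primary := true
  active := false
  rating := 10.0
  read fails at age under R1 (no fill)
  => FAILS_AT (age, R1)
checking off the Session differences that do not matter here:
  renamed field role to channel in record Session -> triggers nothing under Session's printed rules — same verdict


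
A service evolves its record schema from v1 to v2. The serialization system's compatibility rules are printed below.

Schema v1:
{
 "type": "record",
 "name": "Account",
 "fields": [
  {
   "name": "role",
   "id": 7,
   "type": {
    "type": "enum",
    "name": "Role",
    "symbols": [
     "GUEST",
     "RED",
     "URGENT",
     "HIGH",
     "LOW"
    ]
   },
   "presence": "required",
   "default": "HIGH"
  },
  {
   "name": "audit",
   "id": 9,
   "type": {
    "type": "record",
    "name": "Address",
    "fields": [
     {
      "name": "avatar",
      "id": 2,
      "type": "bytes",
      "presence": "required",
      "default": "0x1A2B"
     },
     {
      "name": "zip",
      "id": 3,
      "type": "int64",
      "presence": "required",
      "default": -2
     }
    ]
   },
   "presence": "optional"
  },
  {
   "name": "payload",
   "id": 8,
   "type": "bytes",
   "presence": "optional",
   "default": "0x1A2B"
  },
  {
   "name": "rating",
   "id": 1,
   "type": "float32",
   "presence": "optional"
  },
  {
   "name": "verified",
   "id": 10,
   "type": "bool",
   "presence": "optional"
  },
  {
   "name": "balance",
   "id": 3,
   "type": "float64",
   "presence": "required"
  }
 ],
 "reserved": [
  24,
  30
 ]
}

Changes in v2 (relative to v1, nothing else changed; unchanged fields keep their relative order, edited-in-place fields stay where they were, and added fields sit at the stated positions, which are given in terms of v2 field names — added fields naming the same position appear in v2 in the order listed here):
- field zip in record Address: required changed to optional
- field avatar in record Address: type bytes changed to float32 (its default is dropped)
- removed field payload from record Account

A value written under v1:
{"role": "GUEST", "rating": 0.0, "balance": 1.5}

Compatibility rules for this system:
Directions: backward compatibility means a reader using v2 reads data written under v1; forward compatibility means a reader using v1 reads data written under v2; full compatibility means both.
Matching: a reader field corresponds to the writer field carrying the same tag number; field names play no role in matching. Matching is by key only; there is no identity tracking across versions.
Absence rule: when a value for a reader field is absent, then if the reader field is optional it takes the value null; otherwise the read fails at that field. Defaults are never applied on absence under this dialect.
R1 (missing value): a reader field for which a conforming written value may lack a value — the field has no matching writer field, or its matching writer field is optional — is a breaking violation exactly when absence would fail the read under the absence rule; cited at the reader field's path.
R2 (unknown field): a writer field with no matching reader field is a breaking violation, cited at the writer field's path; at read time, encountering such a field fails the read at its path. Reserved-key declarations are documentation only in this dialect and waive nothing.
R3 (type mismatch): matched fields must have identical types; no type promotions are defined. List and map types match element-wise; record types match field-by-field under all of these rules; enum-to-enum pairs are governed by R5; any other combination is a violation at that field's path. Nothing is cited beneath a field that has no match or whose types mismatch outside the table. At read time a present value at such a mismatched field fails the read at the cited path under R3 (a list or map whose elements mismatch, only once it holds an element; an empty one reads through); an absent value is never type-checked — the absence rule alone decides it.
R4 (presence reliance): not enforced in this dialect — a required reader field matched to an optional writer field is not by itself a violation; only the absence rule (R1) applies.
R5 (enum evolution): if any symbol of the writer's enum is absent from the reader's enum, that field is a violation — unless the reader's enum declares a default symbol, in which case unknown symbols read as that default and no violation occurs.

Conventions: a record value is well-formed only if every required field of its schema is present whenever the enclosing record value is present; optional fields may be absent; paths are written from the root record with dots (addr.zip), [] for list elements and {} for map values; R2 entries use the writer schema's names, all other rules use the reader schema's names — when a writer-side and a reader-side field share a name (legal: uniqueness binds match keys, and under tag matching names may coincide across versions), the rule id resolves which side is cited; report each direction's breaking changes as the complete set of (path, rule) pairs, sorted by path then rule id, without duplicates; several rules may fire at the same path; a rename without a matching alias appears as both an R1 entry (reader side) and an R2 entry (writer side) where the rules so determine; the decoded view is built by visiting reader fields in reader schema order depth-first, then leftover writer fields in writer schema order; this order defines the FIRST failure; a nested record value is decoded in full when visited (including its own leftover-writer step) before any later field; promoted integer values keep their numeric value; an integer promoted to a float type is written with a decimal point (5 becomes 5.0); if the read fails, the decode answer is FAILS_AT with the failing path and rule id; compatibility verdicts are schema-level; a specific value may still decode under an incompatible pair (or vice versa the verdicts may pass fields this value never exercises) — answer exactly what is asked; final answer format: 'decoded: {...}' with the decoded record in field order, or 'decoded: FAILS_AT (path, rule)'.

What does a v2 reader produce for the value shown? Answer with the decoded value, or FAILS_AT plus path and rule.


each type pair in Account: writer, then reader
decode (reader v2):
  role := "GUEST"
  audit := null (absent, optional -> null)
  rating := 0.0
  verified := null (absent, optional -> null)
  balance := 1.5
  => decoded: {"role": "GUEST", "audit": null, "rating": 0.0, "verified": null, "balance": 1.5}
diffs on Account not affecting the asked answer:
  field zip in record Address: required changed to optional -> a verdict-level change on Account — the shown value reads the same
  field avatar in record Address: type bytes changed to float32 (its default is dropped) -> a verdict-level change on Account — the shown value reads the same

decoded: {"role": "GUEST", "audit": null, "rating": 0.0, "verified": null, "balance": 1.5}


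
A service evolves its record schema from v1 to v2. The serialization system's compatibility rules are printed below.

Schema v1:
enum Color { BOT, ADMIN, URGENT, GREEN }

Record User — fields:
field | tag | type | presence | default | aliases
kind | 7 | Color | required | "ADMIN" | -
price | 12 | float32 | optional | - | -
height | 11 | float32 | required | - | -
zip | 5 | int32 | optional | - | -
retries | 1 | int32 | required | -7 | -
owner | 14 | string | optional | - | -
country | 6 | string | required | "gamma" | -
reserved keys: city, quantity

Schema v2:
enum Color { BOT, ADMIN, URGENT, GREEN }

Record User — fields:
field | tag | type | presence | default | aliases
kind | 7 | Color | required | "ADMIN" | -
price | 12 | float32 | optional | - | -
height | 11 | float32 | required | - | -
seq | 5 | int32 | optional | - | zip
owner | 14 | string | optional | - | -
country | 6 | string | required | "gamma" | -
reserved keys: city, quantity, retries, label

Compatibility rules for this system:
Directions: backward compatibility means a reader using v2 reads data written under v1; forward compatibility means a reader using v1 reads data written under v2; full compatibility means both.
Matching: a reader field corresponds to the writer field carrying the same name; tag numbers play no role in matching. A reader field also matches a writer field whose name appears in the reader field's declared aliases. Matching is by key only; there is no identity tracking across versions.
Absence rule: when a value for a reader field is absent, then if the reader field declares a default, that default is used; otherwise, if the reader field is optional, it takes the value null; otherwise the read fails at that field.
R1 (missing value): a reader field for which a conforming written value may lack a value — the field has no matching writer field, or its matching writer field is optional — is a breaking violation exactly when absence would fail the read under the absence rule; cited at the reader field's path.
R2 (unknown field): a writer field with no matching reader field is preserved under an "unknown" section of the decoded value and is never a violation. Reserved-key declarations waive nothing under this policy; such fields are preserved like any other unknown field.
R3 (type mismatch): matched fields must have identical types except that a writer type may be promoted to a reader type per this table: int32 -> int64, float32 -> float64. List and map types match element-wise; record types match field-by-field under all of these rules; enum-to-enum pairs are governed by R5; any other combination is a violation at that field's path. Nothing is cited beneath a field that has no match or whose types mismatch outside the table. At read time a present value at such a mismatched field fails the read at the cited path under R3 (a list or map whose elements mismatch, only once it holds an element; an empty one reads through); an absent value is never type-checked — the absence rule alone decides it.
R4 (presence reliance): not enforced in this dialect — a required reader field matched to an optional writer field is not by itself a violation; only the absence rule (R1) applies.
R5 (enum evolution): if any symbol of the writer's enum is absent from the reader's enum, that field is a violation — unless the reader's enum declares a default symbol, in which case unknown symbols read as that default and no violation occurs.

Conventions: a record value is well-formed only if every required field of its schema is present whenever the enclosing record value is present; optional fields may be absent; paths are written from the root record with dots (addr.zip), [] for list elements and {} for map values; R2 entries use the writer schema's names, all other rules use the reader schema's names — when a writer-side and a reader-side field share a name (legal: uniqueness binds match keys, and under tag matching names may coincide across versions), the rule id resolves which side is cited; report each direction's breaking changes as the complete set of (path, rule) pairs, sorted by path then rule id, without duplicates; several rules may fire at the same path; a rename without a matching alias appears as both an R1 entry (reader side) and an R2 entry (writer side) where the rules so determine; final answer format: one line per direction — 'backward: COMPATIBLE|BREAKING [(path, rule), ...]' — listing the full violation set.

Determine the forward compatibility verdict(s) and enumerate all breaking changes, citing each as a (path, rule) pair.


arrows below run writer -> reader for User
forward on User — v1 reading data written by v2:
  writer required, Color -> Color: reader kind maps from writer kind
  writer optional, float32 -> float32: reader price maps from writer price
  writer required, float32 -> float32: reader height maps from writer height
  no writer field matches reader zip
  no writer field matches reader retries
  writer optional, string -> string: reader owner maps from writer owner
  writer required, string -> string: reader country maps from writer country
  seq (writer side), unknown to reader
  nothing fires on User: forward is COMPATIBLE
remaining User differences; none change what is asked:
  renamed field zip to seq in record User (alias zip declared on the renamed field) -> triggers nothing under User's printed rules — same verdict
  removed field retries from record User (its key "retries" joins the reserved list) -> triggers nothing under User's printed rules — same verdict

forward: COMPATIBLE []


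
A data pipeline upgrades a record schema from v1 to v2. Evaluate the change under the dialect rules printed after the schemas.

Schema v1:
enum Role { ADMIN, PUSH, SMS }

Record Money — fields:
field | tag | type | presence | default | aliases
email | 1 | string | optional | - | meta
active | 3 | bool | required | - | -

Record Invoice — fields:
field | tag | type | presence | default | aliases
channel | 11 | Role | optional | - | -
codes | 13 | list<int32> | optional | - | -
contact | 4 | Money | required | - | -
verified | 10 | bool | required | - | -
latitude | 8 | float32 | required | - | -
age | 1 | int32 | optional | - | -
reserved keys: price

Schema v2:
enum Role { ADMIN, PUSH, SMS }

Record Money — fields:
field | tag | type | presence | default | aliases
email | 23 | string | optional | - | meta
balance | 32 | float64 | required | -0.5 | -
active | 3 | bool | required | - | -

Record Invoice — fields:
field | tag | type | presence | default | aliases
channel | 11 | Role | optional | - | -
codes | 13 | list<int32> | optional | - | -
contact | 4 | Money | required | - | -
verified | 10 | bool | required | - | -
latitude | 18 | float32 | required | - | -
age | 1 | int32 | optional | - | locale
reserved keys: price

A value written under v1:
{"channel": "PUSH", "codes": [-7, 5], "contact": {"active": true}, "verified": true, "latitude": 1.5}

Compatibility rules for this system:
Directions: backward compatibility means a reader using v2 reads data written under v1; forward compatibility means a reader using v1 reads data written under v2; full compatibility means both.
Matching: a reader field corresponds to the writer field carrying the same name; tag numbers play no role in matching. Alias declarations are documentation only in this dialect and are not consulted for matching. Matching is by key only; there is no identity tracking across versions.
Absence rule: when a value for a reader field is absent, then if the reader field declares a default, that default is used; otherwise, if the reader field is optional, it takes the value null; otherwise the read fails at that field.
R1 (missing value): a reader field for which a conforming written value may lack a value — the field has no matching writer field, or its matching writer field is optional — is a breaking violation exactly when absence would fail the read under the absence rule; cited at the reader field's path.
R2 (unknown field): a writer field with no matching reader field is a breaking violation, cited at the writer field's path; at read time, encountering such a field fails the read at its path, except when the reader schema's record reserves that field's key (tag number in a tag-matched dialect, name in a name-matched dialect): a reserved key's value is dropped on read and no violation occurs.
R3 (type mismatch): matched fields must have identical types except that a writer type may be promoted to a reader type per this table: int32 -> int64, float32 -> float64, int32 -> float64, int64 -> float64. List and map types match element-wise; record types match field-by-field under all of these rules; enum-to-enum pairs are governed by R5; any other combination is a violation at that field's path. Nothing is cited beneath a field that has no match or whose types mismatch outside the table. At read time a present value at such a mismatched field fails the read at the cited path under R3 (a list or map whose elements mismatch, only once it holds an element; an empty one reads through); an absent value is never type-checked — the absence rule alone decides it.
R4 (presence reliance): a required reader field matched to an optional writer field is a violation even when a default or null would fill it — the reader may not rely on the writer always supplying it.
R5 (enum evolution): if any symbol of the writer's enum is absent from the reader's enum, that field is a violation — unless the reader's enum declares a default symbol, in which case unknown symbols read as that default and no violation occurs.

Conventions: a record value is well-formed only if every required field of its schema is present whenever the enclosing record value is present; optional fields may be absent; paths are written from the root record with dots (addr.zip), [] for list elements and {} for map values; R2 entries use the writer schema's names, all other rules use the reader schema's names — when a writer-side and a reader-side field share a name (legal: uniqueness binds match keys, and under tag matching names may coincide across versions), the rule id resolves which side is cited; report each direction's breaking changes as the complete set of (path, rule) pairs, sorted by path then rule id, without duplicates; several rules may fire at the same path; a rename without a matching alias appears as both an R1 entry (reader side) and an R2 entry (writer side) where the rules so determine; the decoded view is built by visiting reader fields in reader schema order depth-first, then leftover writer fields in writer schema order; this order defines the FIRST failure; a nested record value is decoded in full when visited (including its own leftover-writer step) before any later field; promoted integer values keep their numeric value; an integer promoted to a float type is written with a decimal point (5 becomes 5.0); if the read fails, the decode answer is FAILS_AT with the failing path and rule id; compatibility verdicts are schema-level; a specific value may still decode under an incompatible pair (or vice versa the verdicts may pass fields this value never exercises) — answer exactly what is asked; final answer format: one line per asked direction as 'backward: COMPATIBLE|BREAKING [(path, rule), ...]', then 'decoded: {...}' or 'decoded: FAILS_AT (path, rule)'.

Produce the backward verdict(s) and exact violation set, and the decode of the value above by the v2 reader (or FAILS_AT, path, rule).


backward: COMPATIBLE []; decoded: {"channel": "PUSH", "codes": [-7, 5], "contact": {"email": null, "balance": -0.5, "active": true}, "verified": true, "latitude": 1.5, "age": null}

in Invoice below, arrows point writer -> reader
checking backward for Invoice: reader v2 against writer v1:
  channel <- channel (Role -> Role, writer optional)
  codes <- codes (list<int32> -> list<int32>, writer optional)
  contact <- contact (Money -> Money, writer required)
  verified <- verified (bool -> bool, writer required)
  latitude <- latitude (float32 -> float32, writer required)
  age <- age (int32 -> int32, writer optional)
  contact.email <- contact.email (string -> string, writer optional)
  contact.balance: no writer match
  contact.active <- contact.active (bool -> bool, writer required)
  => backward: COMPATIBLE
decode (reader v2):
  channel := "PUSH"
  codes := [-7, 5]
  contact.email := null (missing; optional => null)
  contact.balance := -0.5 (missing; default applied)
  contact.active := true
  verified := true
  latitude := 1.5
  age := null (missing; optional => null)
  => decoded: {"channel": "PUSH", "codes": [-7, 5], "contact": {"email": null, "balance": -0.5, "active": true}, "verified": true, "latitude": 1.5, "age": null}
ruling out the remaining Invoice differences:
  field latitude in record Invoice: tag 8 changed to 18 -> triggers nothing under Invoice's printed rules — same verdict
  field email in record Money: tag 1 changed to 23 -> triggers nothing under Invoice's printed rules — same verdict
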